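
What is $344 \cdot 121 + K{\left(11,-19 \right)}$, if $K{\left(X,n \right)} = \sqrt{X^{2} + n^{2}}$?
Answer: $41624 + \sqrt{482} \approx 41646.0$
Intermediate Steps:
$344 \cdot 121 + K{\left(11,-19 \right)} = 344 \cdot 121 + \sqrt{11^{2} + \left(-19\right)^{2}} = 41624 + \sqrt{121 + 361} = 41624 + \sqrt{482}$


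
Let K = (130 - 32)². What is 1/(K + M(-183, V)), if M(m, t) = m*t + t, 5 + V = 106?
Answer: -1/8778 ≈ -0.00011392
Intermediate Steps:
V = 101 (V = -5 + 106 = 101)
K = 9604 (K = 98² = 9604)
M(m, t) = t + m*t
1/(K + M(-183, V)) = 1/(9604 + 101*(1 - 183)) = 1/(9604 + 101*(-182)) = 1/(9604 - 18382) = 1/(-8778) = -1/8778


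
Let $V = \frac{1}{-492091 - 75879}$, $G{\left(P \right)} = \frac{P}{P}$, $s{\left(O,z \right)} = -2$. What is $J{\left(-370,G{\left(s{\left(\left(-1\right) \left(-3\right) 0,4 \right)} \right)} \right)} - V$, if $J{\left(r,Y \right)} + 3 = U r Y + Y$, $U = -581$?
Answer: $\frac{122095374961}{567970} \approx 2.1497 \cdot 10^{5}$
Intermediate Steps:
$G{\left(P \right)} = 1$
$J{\left(r,Y \right)} = -3 + Y - 581 Y r$ ($J{\left(r,Y \right)} = -3 + \left(- 581 r Y + Y\right) = -3 - \left(- Y + 581 Y r\right) = -3 + Y - 581 Y r$)
$V = - \frac{1}{567970}$ ($V = \frac{1}{-567970} = - \frac{1}{567970} \approx -1.7607 \cdot 10^{-6}$)
$J{\left(-370,G{\left(s{\left(\left(-1\right) \left(-3\right) 0,4 \right)} \right)} \right)} - V = \left(-3 + 1 - 581 \left(-370\right)\right) - - \frac{1}{567970} = \left(-3 + 1 + 214970\right) + \frac{1}{567970} = 214968 + \frac{1}{567970} = \frac{122095374961}{567970}$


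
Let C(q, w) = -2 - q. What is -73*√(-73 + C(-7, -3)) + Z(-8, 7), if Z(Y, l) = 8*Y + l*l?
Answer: -15 - 146*I*√17 ≈ -15.0 - 601.97*I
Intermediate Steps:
Z(Y, l) = l² + 8*Y (Z(Y, l) = 8*Y + l² = l² + 8*Y)
-73*√(-73 + C(-7, -3)) + Z(-8, 7) = -73*√(-73 + (-2 - 1*(-7))) + (7² + 8*(-8)) = -73*√(-73 + (-2 + 7)) + (49 - 64) = -73*√(-73 + 5) - 15 = -146*I*√17 - 15 = -15 - 146*I*√17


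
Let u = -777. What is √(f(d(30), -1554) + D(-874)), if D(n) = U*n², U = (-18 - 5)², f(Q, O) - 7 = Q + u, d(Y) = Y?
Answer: 88*√52181 ≈ 20102.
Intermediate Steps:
f(Q, O) = -770 + Q (f(Q, O) = 7 + (Q - 777) = 7 + (-777 + Q) = -770 + Q)
U = 529 (U = (-23)² = 529)
D(n) = 529*n²
√(f(d(30), -1554) + D(-874)) = √((-770 + 30) + 529*(-874)²) = √(-740 + 529*763876) = √(-740 + 404090404) = √404089664 = 88*√52181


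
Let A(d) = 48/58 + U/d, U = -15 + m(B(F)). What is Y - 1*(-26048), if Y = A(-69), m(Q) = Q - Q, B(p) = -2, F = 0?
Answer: 17374713/667 ≈ 26049.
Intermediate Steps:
m(Q) = 0
U = -15 (U = -15 + 0 = -15)
A(d) = 24/29 - 15/d (A(d) = 48/58 - 15/d = 48*(1/58) - 15/d = 24/29 - 15/d)
Y = 697/667 (Y = 24/29 - 15/(-69) = 24/29 - 15*(-1/69) = 24/29 + 5/23 = 697/667 ≈ 1.0450)
Y - 1*(-26048) = 697/667 - 1*(-26048) = 697/667 + 26048 = 17374713/667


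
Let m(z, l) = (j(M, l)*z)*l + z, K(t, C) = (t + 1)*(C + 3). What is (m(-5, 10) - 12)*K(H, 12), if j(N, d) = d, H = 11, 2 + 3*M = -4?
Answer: -93060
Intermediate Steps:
M = -2 (M = -⅔ + (⅓)*(-4) = -⅔ - 4/3 = -2)
K(t, C) = (1 + t)*(3 + C)
m(z, l) = z + z*l² (m(z, l) = (l*z)*l + z = z*l² + z = z + z*l²)
(m(-5, 10) - 12)*K(H, 12) = (-5*(1 + 10²) - 12)*(3 + 12 + 3*11 + 12*11) = (-5*(1 + 100) - 12)*(3 + 12 + 33 + 132) = (-5*101 - 12)*180 = (-505 - 12)*180 = -517*180 = -93060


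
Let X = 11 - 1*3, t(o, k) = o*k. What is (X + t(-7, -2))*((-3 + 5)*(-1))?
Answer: -44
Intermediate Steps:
t(o, k) = k*o
X = 8 (X = 11 - 3 = 8)
(X + t(-7, -2))*((-3 + 5)*(-1)) = (8 - 2*(-7))*((-3 + 5)*(-1)) = (8 + 14)*(2*(-1)) = 22*(-2) = -44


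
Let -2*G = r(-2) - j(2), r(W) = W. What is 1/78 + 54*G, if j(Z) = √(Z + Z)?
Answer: 8425/78 ≈ 108.01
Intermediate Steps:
j(Z) = √2*√Z (j(Z) = √(2*Z) = √2*√Z)
G = 2 (G = -(-2 - √2*√2)/2 = -(-2 - 1*2)/2 = -(-2 - 2)/2 = -½*(-4) = 2)
1/78 + 54*G = 1/78 + 54*2 = 1/78 + 108 = 8425/78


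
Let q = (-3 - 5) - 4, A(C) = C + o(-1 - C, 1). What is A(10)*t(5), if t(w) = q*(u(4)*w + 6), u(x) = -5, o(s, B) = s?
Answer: -228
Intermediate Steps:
A(C) = -1 (A(C) = C + (-1 - C) = -1)
q = -12 (q = -8 - 4 = -12)
t(w) = -72 + 60*w (t(w) = -12*(-5*w + 6) = -12*(6 - 5*w) = -72 + 60*w)
A(10)*t(5) = -(-72 + 60*5) = -(-72 + 300) = -1*228 = -228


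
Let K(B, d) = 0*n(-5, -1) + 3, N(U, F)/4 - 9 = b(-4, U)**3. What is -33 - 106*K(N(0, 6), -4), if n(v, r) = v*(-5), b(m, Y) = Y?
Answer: -351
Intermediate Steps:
n(v, r) = -5*v
N(U, F) = 36 + 4*U**3
K(B, d) = 3 (K(B, d) = 0*(-5*(-5)) + 3 = 0*25 + 3 = 0 + 3 = 3)
-33 - 106*K(N(0, 6), -4) = -33 - 106*3 = -33 - 318 = -351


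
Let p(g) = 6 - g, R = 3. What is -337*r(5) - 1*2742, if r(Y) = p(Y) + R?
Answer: -4090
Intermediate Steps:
r(Y) = 9 - Y (r(Y) = (6 - Y) + 3 = 9 - Y)
-337*r(5) - 1*2742 = -337*(9 - 1*5) - 1*2742 = -337*(9 - 5) - 2742 = -337*4 - 2742 = -1348 - 2742 = -4090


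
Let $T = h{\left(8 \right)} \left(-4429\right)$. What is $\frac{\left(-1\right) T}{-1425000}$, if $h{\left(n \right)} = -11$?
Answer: $\frac{48719}{1425000} \approx 0.034189$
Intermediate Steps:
$T = 48719$ ($T = \left(-11\right) \left(-4429\right) = 48719$)
$\frac{\left(-1\right) T}{-1425000} = \frac{\left(-1\right) 48719}{-1425000} = \left(-48719\right) \left(- \frac{1}{1425000}\right) = \frac{48719}{1425000}$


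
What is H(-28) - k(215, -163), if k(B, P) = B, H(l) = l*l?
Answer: 569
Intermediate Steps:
H(l) = l²
H(-28) - k(215, -163) = (-28)² - 1*215 = 784 - 215 = 569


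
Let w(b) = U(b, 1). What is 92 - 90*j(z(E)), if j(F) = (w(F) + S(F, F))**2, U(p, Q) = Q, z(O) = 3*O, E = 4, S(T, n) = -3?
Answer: -268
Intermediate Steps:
w(b) = 1
j(F) = 4 (j(F) = (1 - 3)**2 = (-2)**2 = 4)
92 - 90*j(z(E)) = 92 - 90*4 = 92 - 360 = -268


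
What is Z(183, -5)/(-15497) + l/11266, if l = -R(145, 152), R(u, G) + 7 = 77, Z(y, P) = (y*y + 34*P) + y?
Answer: -189259161/87294601 ≈ -2.1681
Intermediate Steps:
Z(y, P) = y + y² + 34*P (Z(y, P) = (y² + 34*P) + y = y + y² + 34*P)
R(u, G) = 70 (R(u, G) = -7 + 77 = 70)
l = -70 (l = -1*70 = -70)
Z(183, -5)/(-15497) + l/11266 = (183 + 183² + 34*(-5))/(-15497) - 70/11266 = (183 + 33489 - 170)*(-1/15497) - 70*1/11266 = 33502*(-1/15497) - 35/5633 = -33502/15497 - 35/5633 = -189259161/87294601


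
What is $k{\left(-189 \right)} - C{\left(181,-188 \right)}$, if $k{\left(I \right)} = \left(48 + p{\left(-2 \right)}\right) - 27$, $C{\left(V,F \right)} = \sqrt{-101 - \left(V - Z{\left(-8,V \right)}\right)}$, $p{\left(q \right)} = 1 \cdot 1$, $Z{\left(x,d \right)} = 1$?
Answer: $22 - i \sqrt{281} \approx 22.0 - 16.763 i$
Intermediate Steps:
$p{\left(q \right)} = 1$
$C{\left(V,F \right)} = \sqrt{-100 - V}$ ($C{\left(V,F \right)} = \sqrt{-101 - \left(-1 + V\right)} = \sqrt{-100 - V}$)
$k{\left(I \right)} = 22$ ($k{\left(I \right)} = \left(48 + 1\right) - 27 = 49 - 27 = 22$)
$k{\left(-189 \right)} - C{\left(181,-188 \right)} = 22 - \sqrt{-100 - 181} = 22 - \sqrt{-281} = 22 - i \sqrt{281}$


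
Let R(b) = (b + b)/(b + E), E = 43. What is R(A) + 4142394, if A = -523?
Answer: 994175083/240 ≈ 4.1424e+6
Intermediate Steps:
R(b) = 2*b/(43 + b) (R(b) = (b + b)/(b + 43) = (2*b)/(43 + b) = 2*b/(43 + b))
R(A) + 4142394 = 2*(-523)/(43 - 523) + 4142394 = 2*(-523)/(-480) + 4142394 = 2*(-523)*(-1/480) + 4142394 = 523/240 + 4142394 = 994175083/240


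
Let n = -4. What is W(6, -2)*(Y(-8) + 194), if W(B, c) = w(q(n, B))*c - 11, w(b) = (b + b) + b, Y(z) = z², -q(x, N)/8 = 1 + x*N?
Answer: -287670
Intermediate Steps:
q(x, N) = -8 - 8*N*x (q(x, N) = -8*(1 + x*N) = -8*(1 + N*x) = -8 - 8*N*x)
w(b) = 3*b (w(b) = 2*b + b = 3*b)
W(B, c) = -11 + c*(-24 + 96*B) (W(B, c) = (3*(-8 - 8*B*(-4)))*c - 11 = (3*(-8 + 32*B))*c - 11 = (-24 + 96*B)*c - 11 = c*(-24 + 96*B) - 11 = -11 + c*(-24 + 96*B))
W(6, -2)*(Y(-8) + 194) = (-11 - 24*(-2) + 96*6*(-2))*((-8)² + 194) = (-11 + 48 - 1152)*(64 + 194) = -1115*258 = -287670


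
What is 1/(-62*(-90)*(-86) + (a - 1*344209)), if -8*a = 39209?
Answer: -8/6631921 ≈ -1.2063e-6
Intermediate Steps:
a = -39209/8 (a = -1/8*39209 = -39209/8 ≈ -4901.1)
1/(-62*(-90)*(-86) + (a - 1*344209)) = 1/(-62*(-90)*(-86) + (-39209/8 - 1*344209)) = 1/(5580*(-86) + (-39209/8 - 344209)) = 1/(-479880 - 2792881/8) = 1/(-6631921/8) = -8/6631921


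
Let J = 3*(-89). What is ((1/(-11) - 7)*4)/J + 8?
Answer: 7936/979 ≈ 8.1062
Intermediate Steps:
J = -267
((1/(-11) - 7)*4)/J + 8 = ((1/(-11) - 7)*4)/(-267) + 8 = -(1*(-1/11) - 7)*4/267 + 8 = -(-1/11 - 7)*4/267 + 8 = -(-26)*4/979 + 8 = -1/267*(-312/11) + 8 = 104/979 + 8 = 7936/979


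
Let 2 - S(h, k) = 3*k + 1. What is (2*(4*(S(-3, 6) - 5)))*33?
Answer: -5808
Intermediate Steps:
S(h, k) = 1 - 3*k (S(h, k) = 2 - (3*k + 1) = 2 - (1 + 3*k) = 2 + (-1 - 3*k) = 1 - 3*k)
(2*(4*(S(-3, 6) - 5)))*33 = (2*(4*((1 - 3*6) - 5)))*33 = (2*(4*((1 - 18) - 5)))*33 = (2*(4*(-17 - 5)))*33 = (2*(4*(-22)))*33 = (2*(-88))*33 = -176*33 = -5808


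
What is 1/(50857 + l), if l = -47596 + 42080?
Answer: 1/45341 ≈ 2.2055e-5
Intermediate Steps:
l = -5516
1/(50857 + l) = 1/(50857 - 5516) = 1/45341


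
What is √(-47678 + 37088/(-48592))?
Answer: 2*I*√109939706737/3037 ≈ 218.35*I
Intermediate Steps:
√(-47678 + 37088/(-48592)) = √(-47678 + 37088*(-1/48592)) = √(-47678 - 2318/3037) = √(-144800404/3037) = 2*I*√109939706737/3037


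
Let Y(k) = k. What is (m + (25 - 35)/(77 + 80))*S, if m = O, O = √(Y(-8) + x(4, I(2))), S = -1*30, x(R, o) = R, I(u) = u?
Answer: 300/157 - 60*I ≈ 1.9108 - 60.0*I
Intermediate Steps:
S = -30
O = 2*I (O = √(-8 + 4) = √(-4) = 2*I ≈ 2.0*I)
m = 2*I ≈ 2.0*I
(m + (25 - 35)/(77 + 80))*S = (2*I + (25 - 35)/(77 + 80))*(-30) = (2*I - 10/157)*(-30) = (-10/157 + 2*I)*(-30) = 300/157 - 60*I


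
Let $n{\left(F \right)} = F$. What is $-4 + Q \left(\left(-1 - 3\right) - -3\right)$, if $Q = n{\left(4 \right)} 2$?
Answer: $-12$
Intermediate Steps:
$Q = 8$ ($Q = 4 \cdot 2 = 8$)
$-4 + Q \left(\left(-1 - 3\right) - -3\right) = -4 + 8 \left(\left(-1 - 3\right) - -3\right) = -4 + 8 \left(\left(-1 - 3\right) + 3\right) = -4 + 8 \left(-4 + 3\right) = -4 + 8 \left(-1\right) = -4 - 8 = -12$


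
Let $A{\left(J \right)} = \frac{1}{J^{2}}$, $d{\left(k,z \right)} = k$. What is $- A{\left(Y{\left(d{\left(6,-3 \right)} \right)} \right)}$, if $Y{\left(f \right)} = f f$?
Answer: $- \frac{1}{1296} \approx -0.0007716$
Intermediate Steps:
$Y{\left(f \right)} = f^{2}$
$A{\left(J \right)} = \frac{1}{J^{2}}$
$- A{\left(Y{\left(d{\left(6,-3 \right)} \right)} \right)} = - \frac{1}{1296}$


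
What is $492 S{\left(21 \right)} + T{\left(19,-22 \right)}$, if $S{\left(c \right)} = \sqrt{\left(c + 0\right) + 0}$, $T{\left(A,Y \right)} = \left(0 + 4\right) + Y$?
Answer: $-18 + 492 \sqrt{21} \approx 2236.6$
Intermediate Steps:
$T{\left(A,Y \right)} = 4 + Y$
$S{\left(c \right)} = \sqrt{c}$ ($S{\left(c \right)} = \sqrt{c + 0} = \sqrt{c}$)
$492 S{\left(21 \right)} + T{\left(19,-22 \right)} = 492 \sqrt{21} + \left(4 - 22\right) = 492 \sqrt{21} - 18 = -18 + 492 \sqrt{21}$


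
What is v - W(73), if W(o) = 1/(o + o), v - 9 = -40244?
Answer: -5874311/146 ≈ -40235.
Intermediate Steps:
v = -40235 (v = 9 - 40244 = -40235)
W(o) = 1/(2*o)
v - W(73) = -40235 - 1/(2*73) = -40235 - 1*1/146 = -40235 - 1/146 = -5874311/146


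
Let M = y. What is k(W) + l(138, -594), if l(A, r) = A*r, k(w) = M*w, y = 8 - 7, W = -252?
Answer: -82224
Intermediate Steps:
y = 1
M = 1
k(w) = w (k(w) = 1*w = w)
k(W) + l(138, -594) = -252 + 138*(-594) = -252 - 81972 = -82224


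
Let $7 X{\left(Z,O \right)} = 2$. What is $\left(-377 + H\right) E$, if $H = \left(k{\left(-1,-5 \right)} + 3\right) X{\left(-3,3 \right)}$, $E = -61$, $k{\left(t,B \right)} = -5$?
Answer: $\frac{161223}{7} \approx 23032.0$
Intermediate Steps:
$X{\left(Z,O \right)} = \frac{2}{7}$ ($X{\left(Z,O \right)} = \frac{1}{7} \cdot 2 = \frac{2}{7}$)
$H = - \frac{4}{7}$ ($H = \left(-5 + 3\right) \frac{2}{7} = \left(-2\right) \frac{2}{7} = - \frac{4}{7} \approx -0.57143$)
$\left(-377 + H\right) E = \left(-377 - \frac{4}{7}\right) \left(-61\right) = \left(- \frac{2643}{7}\right) \left(-61\right) = \frac{161223}{7}$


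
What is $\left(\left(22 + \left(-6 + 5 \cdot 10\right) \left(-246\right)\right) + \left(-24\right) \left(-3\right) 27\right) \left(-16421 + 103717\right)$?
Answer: $-773267968$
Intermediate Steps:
$\left(\left(22 + \left(-6 + 5 \cdot 10\right) \left(-246\right)\right) + \left(-24\right) \left(-3\right) 27\right) \left(-16421 + 103717\right) = \left(\left(22 + \left(-6 + 50\right) \left(-246\right)\right) + 72 \cdot 27\right) 87296 = \left(\left(22 + 44 \left(-246\right)\right) + 1944\right) 87296 = \left(\left(22 - 10824\right) + 1944\right) 87296 = \left(-10802 + 1944\right) 87296 = \left(-8858\right) 87296 = -773267968$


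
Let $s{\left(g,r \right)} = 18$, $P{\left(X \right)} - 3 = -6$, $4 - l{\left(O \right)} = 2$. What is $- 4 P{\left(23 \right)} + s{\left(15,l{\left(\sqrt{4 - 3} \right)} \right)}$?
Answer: $30$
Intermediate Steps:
$l{\left(O \right)} = 2$ ($l{\left(O \right)} = 4 - 2 = 2$)
$P{\left(X \right)} = -3$ ($P{\left(X \right)} = 3 - 6 = -3$)
$- 4 P{\left(23 \right)} + s{\left(15,l{\left(\sqrt{4 - 3} \right)} \right)} = \left(-4\right) \left(-3\right) + 18 = 12 + 18 = 30$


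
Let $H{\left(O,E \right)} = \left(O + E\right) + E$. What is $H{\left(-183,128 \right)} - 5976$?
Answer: $-5903$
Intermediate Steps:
$H{\left(O,E \right)} = O + 2 E$ ($H{\left(O,E \right)} = \left(E + O\right) + E = O + 2 E$)
$H{\left(-183,128 \right)} - 5976 = \left(-183 + 2 \cdot 128\right) - 5976 = \left(-183 + 256\right) - 5976 = 73 - 5976 = -5903$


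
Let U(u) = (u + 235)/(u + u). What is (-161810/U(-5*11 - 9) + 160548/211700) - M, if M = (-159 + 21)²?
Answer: 923820994727/9050175 ≈ 1.0208e+5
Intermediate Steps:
U(u) = (235 + u)/(2*u) (U(u) = (235 + u)/((2*u)) = (235 + u)*(1/(2*u)) = (235 + u)/(2*u))
M = 19044 (M = (-138)² = 19044)
(-161810/U(-5*11 - 9) + 160548/211700) - M = (-161810*2*(-5*11 - 9)/(235 + (-5*11 - 9)) + 160548/211700) - 1*19044 = (-161810*2*(-55 - 9)/(235 + (-55 - 9)) + 160548*(1/211700)) - 19044 = (-161810*(-128/(235 - 64)) + 40137/52925) - 19044 = (-161810/((½)*(-1/64)*171) + 40137/52925) - 19044 = (-161810/(-171/128) + 40137/52925) - 19044 = (-161810*(-128/171) + 40137/52925) - 19044 = (20711680/171 + 40137/52925) - 19044 = 1096172527427/9050175 - 19044 = 923820994727/9050175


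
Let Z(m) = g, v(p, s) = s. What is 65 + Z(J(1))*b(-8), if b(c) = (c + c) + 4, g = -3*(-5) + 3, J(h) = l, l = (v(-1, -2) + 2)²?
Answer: -151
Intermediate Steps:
l = 0 (l = (-2 + 2)² = 0² = 0)
J(h) = 0
g = 18 (g = 15 + 3 = 18)
b(c) = 4 + 2*c (b(c) = 2*c + 4 = 4 + 2*c)
Z(m) = 18
65 + Z(J(1))*b(-8) = 65 + 18*(4 + 2*(-8)) = 65 + 18*(4 - 16) = 65 + 18*(-12) = 65 - 216 = -151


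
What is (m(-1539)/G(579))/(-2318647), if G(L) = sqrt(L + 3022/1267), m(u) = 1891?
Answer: -1891*sqrt(933291205)/1707950159905 ≈ -3.3824e-5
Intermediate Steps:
G(L) = sqrt(3022/1267 + L) (G(L) = sqrt(L + 3022*(1/1267)) = sqrt(L + 3022/1267) = sqrt(3022/1267 + L))
(m(-1539)/G(579))/(-2318647) = (1891/((sqrt(3828874 + 1605289*579)/1267)))/(-2318647) = (1891/((sqrt(3828874 + 929462331)/1267)))*(-1/2318647) = (1891/((sqrt(933291205)/1267)))*(-1/2318647) = (1891*(sqrt(933291205)/736615))*(-1/2318647) = (1891*sqrt(933291205)/736615)*(-1/2318647) = -1891*sqrt(933291205)/1707950159905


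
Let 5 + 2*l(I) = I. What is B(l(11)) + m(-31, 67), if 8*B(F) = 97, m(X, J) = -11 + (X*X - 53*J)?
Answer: -20711/8 ≈ -2588.9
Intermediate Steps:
m(X, J) = -11 + X² - 53*J (m(X, J) = -11 + (X² - 53*J) = -11 + X² - 53*J)
l(I) = -5/2 + I/2
B(F) = 97/8 (B(F) = (⅛)*97 = 97/8)
B(l(11)) + m(-31, 67) = 97/8 + (-11 + (-31)² - 53*67) = 97/8 + (-11 + 961 - 3551) = 97/8 - 2601 = -20711/8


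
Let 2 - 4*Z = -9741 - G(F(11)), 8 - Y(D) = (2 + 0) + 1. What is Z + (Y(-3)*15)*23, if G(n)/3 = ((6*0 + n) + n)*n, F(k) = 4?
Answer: 16739/4 ≈ 4184.8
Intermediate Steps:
Y(D) = 5 (Y(D) = 8 - ((2 + 0) + 1) = 8 - (2 + 1) = 8 - 1*3 = 8 - 3 = 5)
G(n) = 6*n² (G(n) = 3*(((6*0 + n) + n)*n) = 3*(((0 + n) + n)*n) = 3*((n + n)*n) = 3*((2*n)*n) = 3*(2*n²) = 6*n²)
Z = 9839/4 (Z = ½ - (-9741 - 6*4²)/4 = ½ - (-9741 - 6*16)/4 = ½ - (-9741 - 1*96)/4 = ½ - (-9741 - 96)/4 = ½ - ¼*(-9837) = ½ + 9837/4 = 9839/4 ≈ 2459.8)
Z + (Y(-3)*15)*23 = 9839/4 + (5*15)*23 = 9839/4 + 75*23 = 9839/4 + 1725 = 16739/4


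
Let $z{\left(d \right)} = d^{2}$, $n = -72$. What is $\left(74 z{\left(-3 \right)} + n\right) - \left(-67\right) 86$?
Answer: $6356$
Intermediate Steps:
$\left(74 z{\left(-3 \right)} + n\right) - \left(-67\right) 86 = \left(74 \left(-3\right)^{2} - 72\right) - \left(-67\right) 86 = \left(74 \cdot 9 - 72\right) - -5762 = \left(666 - 72\right) + 5762 = 594 + 5762 = 6356$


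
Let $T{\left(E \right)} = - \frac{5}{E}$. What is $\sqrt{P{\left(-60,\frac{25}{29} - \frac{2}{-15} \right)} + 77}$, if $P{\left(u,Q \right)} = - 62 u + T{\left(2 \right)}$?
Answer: $\frac{\sqrt{15178}}{2} \approx 61.599$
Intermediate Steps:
$P{\left(u,Q \right)} = - \frac{5}{2} - 62 u$ ($P{\left(u,Q \right)} = - 62 u - \frac{5}{2} = - \frac{5}{2} - 62 u$)
$\sqrt{P{\left(-60,\frac{25}{29} - \frac{2}{-15} \right)} + 77} = \sqrt{\left(- \frac{5}{2} - -3720\right) + 77} = \sqrt{\left(- \frac{5}{2} + 3720\right) + 77} = \sqrt{\frac{7435}{2} + 77} = \sqrt{\frac{7589}{2}} = \frac{\sqrt{15178}}{2}$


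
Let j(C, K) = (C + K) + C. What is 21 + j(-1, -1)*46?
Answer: -117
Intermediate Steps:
j(C, K) = K + 2*C
21 + j(-1, -1)*46 = 21 + (-1 + 2*(-1))*46 = 21 + (-1 - 2)*46 = 21 - 3*46 = 21 - 138 = -117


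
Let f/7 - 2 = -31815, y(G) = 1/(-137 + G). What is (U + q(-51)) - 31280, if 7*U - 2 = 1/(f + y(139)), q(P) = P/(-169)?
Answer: -16480675875983/526885723 ≈ -31279.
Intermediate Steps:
f = -222691 (f = 14 + 7*(-31815) = 14 - 222705 = -222691)
q(P) = -P/169 (q(P) = P*(-1/169) = -P/169)
U = 890760/3117667 (U = 2/7 + 1/(7*(-222691 + 1/(-137 + 139))) = 2/7 + 1/(7*(-222691 + 1/2)) = 2/7 + 1/(7*(-222691 + ½)) = 2/7 + 1/(7*(-445381/2)) = 2/7 + (⅐)*(-2/445381) = 2/7 - 2/3117667 = 890760/3117667 ≈ 0.28571)
(U + q(-51)) - 31280 = (890760/3117667 - 1/169*(-51)) - 31280 = (890760/3117667 + 51/169) - 31280 = 309539457/526885723 - 31280 = -16480675875983/526885723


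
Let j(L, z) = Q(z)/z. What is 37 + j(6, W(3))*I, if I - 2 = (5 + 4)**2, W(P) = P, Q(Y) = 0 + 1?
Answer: 194/3 ≈ 64.667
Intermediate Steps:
Q(Y) = 1
j(L, z) = 1/z
I = 83 (I = 2 + (5 + 4)**2 = 2 + 9**2 = 2 + 81 = 83)
37 + j(6, W(3))*I = 37 + 83/3 = 194/3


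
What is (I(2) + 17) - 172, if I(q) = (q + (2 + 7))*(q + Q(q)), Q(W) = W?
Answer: -111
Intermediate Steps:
I(q) = 2*q*(9 + q) (I(q) = (q + (2 + 7))*(q + q) = (q + 9)*(2*q) = (9 + q)*(2*q) = 2*q*(9 + q))
(I(2) + 17) - 172 = (2*2*(9 + 2) + 17) - 172 = (2*2*11 + 17) - 172 = (44 + 17) - 172 = 61 - 172 = -111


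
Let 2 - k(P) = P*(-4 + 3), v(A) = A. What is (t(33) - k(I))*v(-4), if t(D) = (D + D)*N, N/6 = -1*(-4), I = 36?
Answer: -6184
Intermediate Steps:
N = 24 (N = 6*(-1*(-4)) = 6*4 = 24)
t(D) = 48*D (t(D) = (D + D)*24 = (2*D)*24 = 48*D)
k(P) = 2 + P (k(P) = 2 - P*(-4 + 3) = 2 - P*(-1) = 2 - (-1)*P = 2 + P)
(t(33) - k(I))*v(-4) = (48*33 - (2 + 36))*(-4) = (1584 - 1*38)*(-4) = (1584 - 38)*(-4) = 1546*(-4) = -6184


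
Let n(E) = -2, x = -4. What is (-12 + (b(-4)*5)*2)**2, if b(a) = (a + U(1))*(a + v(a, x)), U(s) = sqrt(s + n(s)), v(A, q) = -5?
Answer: 113004 - 62640*I ≈ 1.13e+5 - 62640.0*I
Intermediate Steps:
U(s) = sqrt(-2 + s) (U(s) = sqrt(s - 2) = sqrt(-2 + s))
b(a) = (-5 + a)*(I + a) (b(a) = (a + sqrt(-2 + 1))*(a - 5) = (a + sqrt(-1))*(-5 + a) = (a + I)*(-5 + a) = (I + a)*(-5 + a) = (-5 + a)*(I + a))
(-12 + (b(-4)*5)*2)**2 = (-12 + (((-4)**2 - 5*I - 4*(-5 + I))*5)*2)**2 = (-12 + ((16 - 5*I + (20 - 4*I))*5)*2)**2 = (-12 + ((36 - 9*I)*5)*2)**2 = (-12 + (180 - 45*I)*2)**2 = (-12 + (360 - 90*I))**2 = (348 - 90*I)**2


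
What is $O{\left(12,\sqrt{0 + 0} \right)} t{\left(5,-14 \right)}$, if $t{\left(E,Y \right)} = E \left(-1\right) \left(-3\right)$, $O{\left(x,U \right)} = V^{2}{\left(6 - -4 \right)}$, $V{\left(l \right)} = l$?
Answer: $1500$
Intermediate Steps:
$O{\left(x,U \right)} = 100$ ($O{\left(x,U \right)} = \left(6 - -4\right)^{2} = \left(6 + 4\right)^{2} = 10^{2} = 100$)
$t{\left(E,Y \right)} = 3 E$ ($t{\left(E,Y \right)} = - E \left(-3\right) = 3 E$)
$O{\left(12,\sqrt{0 + 0} \right)} t{\left(5,-14 \right)} = 100 \cdot 3 \cdot 5 = 100 \cdot 15 = 1500$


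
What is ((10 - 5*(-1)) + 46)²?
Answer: 3721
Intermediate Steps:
((10 - 5*(-1)) + 46)² = ((10 - 1*(-5)) + 46)² = ((10 + 5) + 46)² = (15 + 46)² = 61² = 3721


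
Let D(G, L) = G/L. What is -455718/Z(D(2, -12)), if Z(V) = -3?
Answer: 151906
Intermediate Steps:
-455718/Z(D(2, -12)) = -455718/(-3) = -455718*(-⅓) = 151906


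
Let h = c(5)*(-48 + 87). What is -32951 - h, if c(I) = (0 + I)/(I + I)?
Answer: -65941/2 ≈ -32971.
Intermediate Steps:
c(I) = ½ (c(I) = I/((2*I)) = I*(1/(2*I)) = ½)
h = 39/2 (h = (-48 + 87)/2 = (½)*39 = 39/2 ≈ 19.500)
-32951 - h = -32951 - 1*39/2 = -32951 - 39/2 = -65941/2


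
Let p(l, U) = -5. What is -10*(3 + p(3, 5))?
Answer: 20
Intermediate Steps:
-10*(3 + p(3, 5)) = -10*(3 - 5) = -10*(-2) = 20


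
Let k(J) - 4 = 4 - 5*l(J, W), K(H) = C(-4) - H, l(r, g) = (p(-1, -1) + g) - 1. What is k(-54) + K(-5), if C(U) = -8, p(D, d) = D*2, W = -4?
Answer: 40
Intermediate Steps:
p(D, d) = 2*D
l(r, g) = -3 + g (l(r, g) = (2*(-1) + g) - 1 = (-2 + g) - 1 = -3 + g)
K(H) = -8 - H
k(J) = 43 (k(J) = 4 + (4 - 5*(-3 - 4)) = 4 + (4 - 5*(-7)) = 4 + (4 + 35) = 4 + 39 = 43)
k(-54) + K(-5) = 43 + (-8 - 1*(-5)) = 43 + (-8 + 5) = 43 - 3 = 40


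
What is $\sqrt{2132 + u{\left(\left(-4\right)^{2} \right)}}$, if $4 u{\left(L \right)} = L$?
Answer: $2 \sqrt{534} \approx 46.217$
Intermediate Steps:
$u{\left(L \right)} = \frac{L}{4}$
$\sqrt{2132 + u{\left(\left(-4\right)^{2} \right)}} = \sqrt{2132 + \frac{\left(-4\right)^{2}}{4}} = \sqrt{2132 + \frac{1}{4} \cdot 16} = \sqrt{2132 + 4} = \sqrt{2136} = 2 \sqrt{534}$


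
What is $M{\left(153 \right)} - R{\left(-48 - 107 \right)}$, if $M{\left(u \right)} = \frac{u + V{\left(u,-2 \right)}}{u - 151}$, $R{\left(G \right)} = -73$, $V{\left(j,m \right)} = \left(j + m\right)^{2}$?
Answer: $11550$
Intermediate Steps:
$M{\left(u \right)} = \frac{u + \left(-2 + u\right)^{2}}{-151 + u}$ ($M{\left(u \right)} = \frac{u + \left(u - 2\right)^{2}}{u - 151} = \frac{u + \left(-2 + u\right)^{2}}{-151 + u}$)
$M{\left(153 \right)} - R{\left(-48 - 107 \right)} = \frac{153 + \left(-2 + 153\right)^{2}}{-151 + 153} - -73 = \frac{153 + 151^{2}}{2} + 73 = \frac{153 + 22801}{2} + 73 = \frac{1}{2} \cdot 22954 + 73 = 11477 + 73 = 11550$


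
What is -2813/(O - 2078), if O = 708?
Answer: 2813/1370 ≈ 2.0533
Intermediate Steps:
-2813/(O - 2078) = -2813/(708 - 2078) = -2813/(-1370) = -1/1370*(-2813) = 2813/1370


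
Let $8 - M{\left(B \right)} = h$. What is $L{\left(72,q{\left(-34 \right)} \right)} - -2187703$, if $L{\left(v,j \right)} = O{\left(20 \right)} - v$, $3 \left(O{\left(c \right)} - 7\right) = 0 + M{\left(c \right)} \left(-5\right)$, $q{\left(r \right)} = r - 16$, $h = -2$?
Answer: $\frac{6562864}{3} \approx 2.1876 \cdot 10^{6}$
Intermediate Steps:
$q{\left(r \right)} = -16 + r$ ($q{\left(r \right)} = r - 16 = -16 + r$)
$M{\left(B \right)} = 10$ ($M{\left(B \right)} = 8 - -2 = 8 + 2 = 10$)
$O{\left(c \right)} = - \frac{29}{3}$ ($O{\left(c \right)} = 7 + \frac{0 + 10 \left(-5\right)}{3} = 7 + \frac{0 - 50}{3} = 7 + \frac{1}{3} \left(-50\right) = 7 - \frac{50}{3} = - \frac{29}{3}$)
$L{\left(v,j \right)} = - \frac{29}{3} - v$
$L{\left(72,q{\left(-34 \right)} \right)} - -2187703 = \left(- \frac{29}{3} - 72\right) - -2187703 = \left(- \frac{29}{3} - 72\right) + 2187703 = - \frac{245}{3} + 2187703 = \frac{6562864}{3}$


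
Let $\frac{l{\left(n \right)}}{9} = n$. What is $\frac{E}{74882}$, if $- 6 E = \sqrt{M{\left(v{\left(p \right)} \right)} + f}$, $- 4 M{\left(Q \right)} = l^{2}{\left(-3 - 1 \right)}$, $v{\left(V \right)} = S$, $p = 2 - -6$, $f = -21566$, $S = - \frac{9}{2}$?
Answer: $- \frac{i \sqrt{21890}}{449292} \approx - 0.0003293 i$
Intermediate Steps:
$l{\left(n \right)} = 9 n$
$S = - \frac{9}{2}$ ($S = \left(-9\right) \frac{1}{2} = - \frac{9}{2} \approx -4.5$)
$p = 8$ ($p = 2 + 6 = 8$)
$v{\left(V \right)} = - \frac{9}{2}$
$M{\left(Q \right)} = -324$ ($M{\left(Q \right)} = - \frac{\left(9 \left(-3 - 1\right)\right)^{2}}{4} = - \frac{\left(9 \left(-4\right)\right)^{2}}{4} = - \frac{\left(-36\right)^{2}}{4} = \left(- \frac{1}{4}\right) 1296 = -324$)
$E = - \frac{i \sqrt{21890}}{6}$ ($E = - \frac{\sqrt{-324 - 21566}}{6} = - \frac{\sqrt{-21890}}{6} = - \frac{i \sqrt{21890}}{6} \approx - 24.659 i$)
$\frac{E}{74882} = \frac{\left(- \frac{1}{6}\right) i \sqrt{21890}}{74882} = - \frac{i \sqrt{21890}}{6} \cdot \frac{1}{74882} = - \frac{i \sqrt{21890}}{449292}$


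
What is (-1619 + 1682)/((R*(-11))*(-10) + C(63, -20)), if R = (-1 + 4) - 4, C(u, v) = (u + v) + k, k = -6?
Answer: -63/73 ≈ -0.86301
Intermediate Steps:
C(u, v) = -6 + u + v (C(u, v) = (u + v) - 6 = -6 + u + v)
R = -1 (R = 3 - 4 = -1)
(-1619 + 1682)/((R*(-11))*(-10) + C(63, -20)) = (-1619 + 1682)/(-1*(-11)*(-10) + (-6 + 63 - 20)) = 63/(11*(-10) + 37) = 63/(-110 + 37) = 63/(-73) = 63*(-1/73) = -63/73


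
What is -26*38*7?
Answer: -6916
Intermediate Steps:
-26*38*7 = -988*7 = -6916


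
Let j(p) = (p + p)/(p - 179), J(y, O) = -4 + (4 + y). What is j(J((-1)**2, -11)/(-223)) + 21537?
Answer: 429856984/19959 ≈ 21537.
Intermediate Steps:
J(y, O) = y
j(p) = 2*p/(-179 + p) (j(p) = (2*p)/(-179 + p) = 2*p/(-179 + p))
j(J((-1)**2, -11)/(-223)) + 21537 = 2*((-1)**2/(-223))/(-179 + (-1)**2/(-223)) + 21537 = 2*(1*(-1/223))/(-179 + 1*(-1/223)) + 21537 = 2*(-1/223)/(-179 - 1/223) + 21537 = 2*(-1/223)/(-39918/223) + 21537 = 2*(-1/223)*(-223/39918) + 21537 = 1/19959 + 21537 = 429856984/19959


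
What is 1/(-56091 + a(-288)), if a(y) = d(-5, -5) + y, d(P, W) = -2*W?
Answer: -1/56369 ≈ -1.7740e-5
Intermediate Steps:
a(y) = 10 + y (a(y) = -2*(-5) + y = 10 + y)
1/(-56091 + a(-288)) = 1/(-56091 + (10 - 288)) = 1/(-56091 - 278) = 1/(-56369) = -1/56369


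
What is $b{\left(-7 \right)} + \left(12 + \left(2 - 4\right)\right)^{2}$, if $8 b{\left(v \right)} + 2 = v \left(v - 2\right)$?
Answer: $\frac{861}{8} \approx 107.63$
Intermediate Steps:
$b{\left(v \right)} = - \frac{1}{4} + \frac{v \left(-2 + v\right)}{8}$ ($b{\left(v \right)} = - \frac{1}{4} + \frac{v \left(v - 2\right)}{8} = - \frac{1}{4} + \frac{v \left(-2 + v\right)}{8}$)
$b{\left(-7 \right)} + \left(12 + \left(2 - 4\right)\right)^{2} = \left(- \frac{1}{4} - - \frac{7}{4} + \frac{\left(-7\right)^{2}}{8}\right) + \left(12 + \left(2 - 4\right)\right)^{2} = \left(- \frac{1}{4} + \frac{7}{4} + \frac{1}{8} \cdot 49\right) + \left(12 - 2\right)^{2} = \left(- \frac{1}{4} + \frac{7}{4} + \frac{49}{8}\right) + 10^{2} = \frac{61}{8} + 100 = \frac{861}{8}$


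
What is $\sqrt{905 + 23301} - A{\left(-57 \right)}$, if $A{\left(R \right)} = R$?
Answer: $57 + 7 \sqrt{494} \approx 212.58$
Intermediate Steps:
$\sqrt{905 + 23301} - A{\left(-57 \right)} = \sqrt{905 + 23301} - -57 = \sqrt{24206} + 57 = 7 \sqrt{494} + 57 = 57 + 7 \sqrt{494}$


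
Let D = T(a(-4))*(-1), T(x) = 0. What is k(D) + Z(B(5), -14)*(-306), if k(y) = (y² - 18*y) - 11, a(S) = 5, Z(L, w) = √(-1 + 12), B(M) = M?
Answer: -11 - 306*√11 ≈ -1025.9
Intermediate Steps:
Z(L, w) = √11
D = 0 (D = 0*(-1) = 0)
k(y) = -11 + y² - 18*y
k(D) + Z(B(5), -14)*(-306) = (-11 + 0² - 18*0) + √11*(-306) = (-11 + 0 + 0) - 306*√11 = -11 - 306*√11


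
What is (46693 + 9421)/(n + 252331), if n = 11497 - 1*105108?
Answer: 28057/79360 ≈ 0.35354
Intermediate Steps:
n = -93611 (n = 11497 - 105108 = -93611)
(46693 + 9421)/(n + 252331) = (46693 + 9421)/(-93611 + 252331) = 56114/158720 = 56114*(1/158720) = 28057/79360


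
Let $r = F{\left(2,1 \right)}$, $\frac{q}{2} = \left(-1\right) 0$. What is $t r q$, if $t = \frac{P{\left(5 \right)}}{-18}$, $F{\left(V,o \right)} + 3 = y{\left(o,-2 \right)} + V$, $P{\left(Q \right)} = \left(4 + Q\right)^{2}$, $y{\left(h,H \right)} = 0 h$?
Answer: $0$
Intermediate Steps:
$y{\left(h,H \right)} = 0$
$F{\left(V,o \right)} = -3 + V$ ($F{\left(V,o \right)} = -3 + \left(0 + V\right) = -3 + V$)
$q = 0$ ($q = 2 \left(\left(-1\right) 0\right) = 2 \cdot 0 = 0$)
$r = -1$ ($r = -3 + 2 = -1$)
$t = - \frac{9}{2}$ ($t = \frac{\left(4 + 5\right)^{2}}{-18} = 9^{2} \left(- \frac{1}{18}\right) = 81 \left(- \frac{1}{18}\right) = - \frac{9}{2} \approx -4.5$)
$t r q = \left(- \frac{9}{2}\right) \left(-1\right) 0 = \frac{9}{2} \cdot 0 = 0$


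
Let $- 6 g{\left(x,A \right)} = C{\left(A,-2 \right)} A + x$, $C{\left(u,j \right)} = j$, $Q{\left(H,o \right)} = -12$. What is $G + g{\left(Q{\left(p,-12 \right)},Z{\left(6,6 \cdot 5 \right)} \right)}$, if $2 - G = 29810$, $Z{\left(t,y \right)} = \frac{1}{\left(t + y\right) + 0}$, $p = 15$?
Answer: $- \frac{3219047}{108} \approx -29806.0$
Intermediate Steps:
$Z{\left(t,y \right)} = \frac{1}{t + y}$
$G = -29808$ ($G = 2 - 29810 = -29808$)
$g{\left(x,A \right)} = - \frac{x}{6} + \frac{A}{3}$ ($g{\left(x,A \right)} = - \frac{- 2 A + x}{6} = - \frac{x - 2 A}{6} = - \frac{x}{6} + \frac{A}{3}$)
$G + g{\left(Q{\left(p,-12 \right)},Z{\left(6,6 \cdot 5 \right)} \right)} = -29808 + \left(\left(- \frac{1}{6}\right) \left(-12\right) + \frac{1}{3 \left(6 + 6 \cdot 5\right)}\right) = -29808 + \left(2 + \frac{1}{3 \left(6 + 30\right)}\right) = -29808 + \left(2 + \frac{1}{3 \cdot 36}\right) = -29808 + \left(2 + \frac{1}{3} \cdot \frac{1}{36}\right) = -29808 + \left(2 + \frac{1}{108}\right) = -29808 + \frac{217}{108} = - \frac{3219047}{108}$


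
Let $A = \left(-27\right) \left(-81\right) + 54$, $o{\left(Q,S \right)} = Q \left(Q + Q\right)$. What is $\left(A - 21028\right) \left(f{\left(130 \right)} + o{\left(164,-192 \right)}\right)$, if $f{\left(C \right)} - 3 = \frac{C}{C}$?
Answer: $-1010665452$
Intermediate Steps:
$o{\left(Q,S \right)} = 2 Q^{2}$ ($o{\left(Q,S \right)} = Q 2 Q = 2 Q^{2}$)
$f{\left(C \right)} = 4$ ($f{\left(C \right)} = 3 + \frac{C}{C} = 3 + 1 = 4$)
$A = 2241$ ($A = 2187 + 54 = 2241$)
$\left(A - 21028\right) \left(f{\left(130 \right)} + o{\left(164,-192 \right)}\right) = \left(2241 - 21028\right) \left(4 + 2 \cdot 164^{2}\right) = - 18787 \left(4 + 2 \cdot 26896\right) = - 18787 \left(4 + 53792\right) = \left(-18787\right) 53796 = -1010665452$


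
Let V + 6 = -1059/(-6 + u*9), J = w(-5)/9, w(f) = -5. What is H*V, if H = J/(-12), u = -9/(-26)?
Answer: 2257/135 ≈ 16.719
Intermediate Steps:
u = 9/26 (u = -9*(-1/26) = 9/26 ≈ 0.34615)
J = -5/9 ≈ -0.55556
H = 5/108 (H = -5/9/(-12) = -5/9*(-1/12) = 5/108 ≈ 0.046296)
V = 9028/25 (V = -6 - 1059/(-6 + (9/26)*9) = -6 - 1059/(-6 + 81/26) = -6 - 1059/(-75/26) = -6 - 1059*(-26/75) = -6 + 9178/25 = 9028/25 ≈ 361.12)
H*V = (5/108)*(9028/25) = 2257/135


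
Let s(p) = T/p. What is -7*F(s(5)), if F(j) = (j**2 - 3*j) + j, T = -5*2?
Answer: -56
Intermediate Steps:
T = -10
s(p) = -10/p
F(j) = j**2 - 2*j
-7*F(s(5)) = -7*(-10/5)*(-2 - 10/5) = -7*(-10*1/5)*(-2 - 10*1/5) = -(-14)*(-2 - 2) = -(-14)*(-4) = -7*8 = -56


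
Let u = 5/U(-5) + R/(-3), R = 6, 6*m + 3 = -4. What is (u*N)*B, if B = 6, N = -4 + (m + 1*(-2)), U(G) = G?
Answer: 129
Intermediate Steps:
m = -7/6 (m = -½ + (⅙)*(-4) = -½ - ⅔ = -7/6 ≈ -1.1667)
u = -3 (u = 5/(-5) + 6/(-3) = 5*(-⅕) + 6*(-⅓) = -1 - 2 = -3)
N = -43/6 (N = -4 + (-7/6 + 1*(-2)) = -4 + (-7/6 - 2) = -4 - 19/6 = -43/6 ≈ -7.1667)
(u*N)*B = -3*(-43/6)*6 = (43/2)*6 = 129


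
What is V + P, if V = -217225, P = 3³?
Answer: -217198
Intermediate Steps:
P = 27
V + P = -217225 + 27 = -217198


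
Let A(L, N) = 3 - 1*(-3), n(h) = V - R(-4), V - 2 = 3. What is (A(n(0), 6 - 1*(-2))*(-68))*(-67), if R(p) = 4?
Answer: 27336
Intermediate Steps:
V = 5 (V = 2 + 3 = 5)
n(h) = 1 (n(h) = 5 - 1*4 = 5 - 4 = 1)
A(L, N) = 6 (A(L, N) = 3 + 3 = 6)
(A(n(0), 6 - 1*(-2))*(-68))*(-67) = (6*(-68))*(-67) = -408*(-67) = 27336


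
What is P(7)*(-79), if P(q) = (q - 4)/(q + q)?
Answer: -237/14 ≈ -16.929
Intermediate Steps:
P(q) = (-4 + q)/(2*q) (P(q) = (-4 + q)/((2*q)) = (-4 + q)*(1/(2*q)) = (-4 + q)/(2*q))
P(7)*(-79) = ((½)*(-4 + 7)/7)*(-79) = ((½)*(⅐)*3)*(-79) = (3/14)*(-79) = -237/14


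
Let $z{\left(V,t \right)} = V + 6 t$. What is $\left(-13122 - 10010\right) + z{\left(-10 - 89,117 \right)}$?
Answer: $-22529$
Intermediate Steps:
$\left(-13122 - 10010\right) + z{\left(-10 - 89,117 \right)} = \left(-13122 - 10010\right) + \left(\left(-10 - 89\right) + 6 \cdot 117\right) = \left(-13122 - 10010\right) + \left(-99 + 702\right) = \left(-13122 - 10010\right) + 603 = -23132 + 603 = -22529$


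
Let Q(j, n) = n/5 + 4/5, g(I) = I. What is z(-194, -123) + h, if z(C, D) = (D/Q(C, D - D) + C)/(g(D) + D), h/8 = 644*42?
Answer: 212923247/984 ≈ 2.1639e+5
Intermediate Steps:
Q(j, n) = 4/5 + n/5 (Q(j, n) = n*(1/5) + 4*(1/5) = n/5 + 4/5 = 4/5 + n/5)
h = 216384 (h = 8*(644*42) = 8*27048 = 216384)
z(C, D) = (C + 5*D/4)/(2*D) (z(C, D) = (D/(4/5 + (D - D)/5) + C)/(D + D) = (D/(4/5 + (1/5)*0) + C)/((2*D)) = (D/(4/5 + 0) + C)*(1/(2*D)) = (D/(4/5) + C)*(1/(2*D)) = (D*(5/4) + C)*(1/(2*D)) = (5*D/4 + C)*(1/(2*D)) = (C + 5*D/4)*(1/(2*D)) = (C + 5*D/4)/(2*D))
z(-194, -123) + h = (5/8 + (1/2)*(-194)/(-123)) + 216384 = (5/8 + (1/2)*(-194)*(-1/123)) + 216384 = (5/8 + 97/123) + 216384 = 1391/984 + 216384 = 212923247/984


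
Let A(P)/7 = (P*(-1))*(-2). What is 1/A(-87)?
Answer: -1/1218 ≈ -0.00082102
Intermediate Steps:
A(P) = 14*P (A(P) = 7*((P*(-1))*(-2)) = 7*(-P*(-2)) = 7*(2*P) = 14*P)
1/A(-87) = 1/(14*(-87)) = 1/(-1218) = -1/1218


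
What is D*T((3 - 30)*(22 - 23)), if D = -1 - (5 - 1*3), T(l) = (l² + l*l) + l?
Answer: -4455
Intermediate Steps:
T(l) = l + 2*l² (T(l) = (l² + l²) + l = 2*l² + l = l + 2*l²)
D = -3 (D = -1 - (5 - 3) = -1 - 1*2 = -1 - 2 = -3)
D*T((3 - 30)*(22 - 23)) = -3*(3 - 30)*(22 - 23)*(1 + 2*((3 - 30)*(22 - 23))) = -3*(-27*(-1))*(1 + 2*(-27*(-1))) = -81*(1 + 2*27) = -81*(1 + 54) = -81*55 = -3*1485 = -4455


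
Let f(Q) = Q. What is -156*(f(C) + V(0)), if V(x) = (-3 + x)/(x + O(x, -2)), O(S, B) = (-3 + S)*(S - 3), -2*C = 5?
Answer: 442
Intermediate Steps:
C = -5/2 (C = -1/2*5 = -5/2 ≈ -2.5000)
O(S, B) = (-3 + S)**2 (O(S, B) = (-3 + S)*(-3 + S) = (-3 + S)**2)
V(x) = (-3 + x)/(x + (-3 + x)**2)
-156*(f(C) + V(0)) = -156*(-5/2 + (-3 + 0)/(0 + (-3 + 0)**2)) = -156*(-5/2 - 3/(0 + (-3)**2)) = -156*(-5/2 - 3/(0 + 9)) = -156*(-5/2 - 3/9) = -156*(-5/2 + (1/9)*(-3)) = -156*(-5/2 - 1/3) = -156*(-17)/6 = -1*(-442) = 442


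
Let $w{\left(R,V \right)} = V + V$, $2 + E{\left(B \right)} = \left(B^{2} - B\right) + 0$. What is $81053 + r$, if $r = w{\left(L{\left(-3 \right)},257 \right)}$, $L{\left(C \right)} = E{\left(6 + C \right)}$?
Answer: $81567$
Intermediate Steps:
$E{\left(B \right)} = -2 + B^{2} - B$ ($E{\left(B \right)} = -2 + \left(\left(B^{2} - B\right) + 0\right) = -2 + \left(B^{2} - B\right) = -2 + B^{2} - B$)
$L{\left(C \right)} = -8 + \left(6 + C\right)^{2} - C$ ($L{\left(C \right)} = -2 + \left(6 + C\right)^{2} - \left(6 + C\right) = -8 + \left(6 + C\right)^{2} - C$)
$w{\left(R,V \right)} = 2 V$
$r = 514$ ($r = 2 \cdot 257 = 514$)
$81053 + r = 81053 + 514 = 81567$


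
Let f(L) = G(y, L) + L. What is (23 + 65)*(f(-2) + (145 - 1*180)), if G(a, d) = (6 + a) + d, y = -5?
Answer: -3344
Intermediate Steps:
G(a, d) = 6 + a + d
f(L) = 1 + 2*L (f(L) = (6 - 5 + L) + L = (1 + L) + L = 1 + 2*L)
(23 + 65)*(f(-2) + (145 - 1*180)) = (23 + 65)*((1 + 2*(-2)) + (145 - 1*180)) = 88*((1 - 4) + (145 - 180)) = 88*(-3 - 35) = 88*(-38) = -3344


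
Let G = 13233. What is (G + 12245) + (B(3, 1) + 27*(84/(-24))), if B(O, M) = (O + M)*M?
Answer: 50775/2 ≈ 25388.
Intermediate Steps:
B(O, M) = M*(M + O) (B(O, M) = (M + O)*M = M*(M + O))
(G + 12245) + (B(3, 1) + 27*(84/(-24))) = (13233 + 12245) + (1*(1 + 3) + 27*(84/(-24))) = 25478 + (1*4 + 27*(84*(-1/24))) = 25478 + (4 + 27*(-7/2)) = 25478 + (4 - 189/2) = 25478 - 181/2 = 50775/2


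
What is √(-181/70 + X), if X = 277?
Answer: √1344630/70 ≈ 16.565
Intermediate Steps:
√(-181/70 + X) = √(-181/70 + 277) = √(19209/70) = √1344630/70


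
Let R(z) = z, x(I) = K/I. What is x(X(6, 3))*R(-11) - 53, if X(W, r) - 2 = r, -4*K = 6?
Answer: -497/10 ≈ -49.700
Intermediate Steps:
K = -3/2 (K = -1/4*6 = -3/2 ≈ -1.5000)
X(W, r) = 2 + r
x(I) = -3/(2*I)
x(X(6, 3))*R(-11) - 53 = -3/(2*(2 + 3))*(-11) - 53 = -3/2/5*(-11) - 53 = -3/2*1/5*(-11) - 53 = -3/10*(-11) - 53 = 33/10 - 53 = -497/10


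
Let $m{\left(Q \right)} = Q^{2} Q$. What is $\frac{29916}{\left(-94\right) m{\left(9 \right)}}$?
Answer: $- \frac{554}{1269} \approx -0.43656$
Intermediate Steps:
$m{\left(Q \right)} = Q^{3}$
$\frac{29916}{\left(-94\right) m{\left(9 \right)}} = \frac{29916}{\left(-94\right) 9^{3}} = \frac{29916}{\left(-94\right) 729} = \frac{29916}{-68526} = 29916 \left(- \frac{1}{68526}\right) = - \frac{554}{1269}$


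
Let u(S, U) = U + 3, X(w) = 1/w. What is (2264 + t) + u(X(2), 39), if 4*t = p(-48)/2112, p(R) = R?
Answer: 405855/176 ≈ 2306.0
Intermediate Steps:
u(S, U) = 3 + U
t = -1/176 (t = (-48/2112)/4 = (-48*1/2112)/4 = (¼)*(-1/44) = -1/176 ≈ -0.0056818)
(2264 + t) + u(X(2), 39) = (2264 - 1/176) + (3 + 39) = 398463/176 + 42 = 405855/176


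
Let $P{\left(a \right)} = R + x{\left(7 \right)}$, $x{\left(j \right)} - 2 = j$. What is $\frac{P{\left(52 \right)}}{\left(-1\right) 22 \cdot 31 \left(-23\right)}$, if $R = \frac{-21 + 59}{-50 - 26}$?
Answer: $\frac{17}{31372} \approx 0.00054188$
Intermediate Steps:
$x{\left(j \right)} = 2 + j$
$R = - \frac{1}{2}$ ($R = \frac{38}{-76} = 38 \left(- \frac{1}{76}\right) = - \frac{1}{2} \approx -0.5$)
$P{\left(a \right)} = \frac{17}{2}$ ($P{\left(a \right)} = - \frac{1}{2} + \left(2 + 7\right) = - \frac{1}{2} + 9 = \frac{17}{2}$)
$\frac{P{\left(52 \right)}}{\left(-1\right) 22 \cdot 31 \left(-23\right)} = \frac{17}{2 \left(- 22 \cdot 31 \left(-23\right)\right)} = \frac{17}{2 \left(- 682 \left(-23\right)\right)} = \frac{17}{2 \left(\left(-1\right) \left(-15686\right)\right)} = \frac{17}{2 \cdot 15686} = \frac{17}{2} \cdot \frac{1}{15686} = \frac{17}{31372}$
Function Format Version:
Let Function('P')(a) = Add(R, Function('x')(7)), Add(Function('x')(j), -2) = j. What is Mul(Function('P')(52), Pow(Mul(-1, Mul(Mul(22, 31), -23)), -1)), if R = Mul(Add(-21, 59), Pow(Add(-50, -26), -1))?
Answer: Rational(17, 31372) ≈ 0.00054188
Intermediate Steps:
Function('x')(j) = Add(2, j)
R = Rational(-1, 2) (R = Mul(38, Pow(-76, -1)) = Mul(38, Rational(-1, 76)) = Rational(-1, 2) ≈ -0.50000)
Function('P')(a) = Rational(17, 2) (Function('P')(a) = Add(Rational(-1, 2), Add(2, 7)) = Add(Rational(-1, 2), 9) = Rational(17, 2))
Mul(Function('P')(52), Pow(Mul(-1, Mul(Mul(22, 31), -23)), -1)) = Mul(Rational(17, 2), Pow(Mul(-1, Mul(Mul(22, 31), -23)), -1)) = Mul(Rational(17, 2), Pow(Mul(-1, Mul(682, -23)), -1)) = Mul(Rational(17, 2), Pow(Mul(-1, -15686), -1)) = Mul(Rational(17, 2), Pow(15686, -1)) = Mul(Rational(17, 2), Rational(1, 15686)) = Rational(17, 31372)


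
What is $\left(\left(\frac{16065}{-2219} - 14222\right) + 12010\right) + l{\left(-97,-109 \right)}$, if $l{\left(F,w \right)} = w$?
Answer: $- \frac{738052}{317} \approx -2328.2$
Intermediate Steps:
$\left(\left(\frac{16065}{-2219} - 14222\right) + 12010\right) + l{\left(-97,-109 \right)} = \left(\left(\frac{16065}{-2219} - 14222\right) + 12010\right) - 109 = \left(\left(16065 \left(- \frac{1}{2219}\right) - 14222\right) + 12010\right) - 109 = \left(\left(- \frac{2295}{317} - 14222\right) + 12010\right) - 109 = \left(- \frac{4510669}{317} + 12010\right) - 109 = - \frac{703499}{317} - 109 = - \frac{738052}{317}$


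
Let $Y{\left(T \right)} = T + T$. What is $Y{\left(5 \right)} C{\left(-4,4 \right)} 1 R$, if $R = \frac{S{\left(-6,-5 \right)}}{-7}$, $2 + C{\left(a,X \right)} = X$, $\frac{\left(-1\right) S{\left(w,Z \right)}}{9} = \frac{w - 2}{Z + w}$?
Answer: $\frac{1440}{77} \approx 18.701$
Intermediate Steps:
$S{\left(w,Z \right)} = - \frac{9 \left(-2 + w\right)}{Z + w}$ ($S{\left(w,Z \right)} = - 9 \frac{w - 2}{Z + w} = - 9 \frac{-2 + w}{Z + w} = - \frac{9 \left(-2 + w\right)}{Z + w}$)
$C{\left(a,X \right)} = -2 + X$
$R = \frac{72}{77}$ ($R = \frac{9 \frac{1}{-5 - 6} \left(2 - -6\right)}{-7} = \frac{9 \left(2 + 6\right)}{-11} \left(- \frac{1}{7}\right) = 9 \left(- \frac{1}{11}\right) 8 \left(- \frac{1}{7}\right) = \left(- \frac{72}{11}\right) \left(- \frac{1}{7}\right) = \frac{72}{77} \approx 0.93507$)
$Y{\left(T \right)} = 2 T$
$Y{\left(5 \right)} C{\left(-4,4 \right)} 1 R = 2 \cdot 5 \left(-2 + 4\right) 1 \cdot \frac{72}{77} = 10 \cdot 2 \cdot \frac{72}{77} = 20 \cdot \frac{72}{77} = \frac{1440}{77}$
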